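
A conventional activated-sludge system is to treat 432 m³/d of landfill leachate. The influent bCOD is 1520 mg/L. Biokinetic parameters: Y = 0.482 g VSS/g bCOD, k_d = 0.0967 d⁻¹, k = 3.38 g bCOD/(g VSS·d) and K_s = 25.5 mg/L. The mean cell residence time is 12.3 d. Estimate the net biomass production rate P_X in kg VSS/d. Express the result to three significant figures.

From the Monod/SRT balance for a CMAS, S = K_s·(1+k_d θ_c)/[θ_c·(Y k − k_d) − 1] = 25.5 × (1 + 0.0967 × 12.3) / [12.3 × (0.482 × 3.38 − 0.0967) − 1] = 55.83 / 17.85 = 3.128 mg/L.
Y_obs = Y / (1 + k_d θ_c) = 0.482 / (1 + 0.0967 × 12.3) = 0.482 / 2.189 = 0.2202.
Mass of bCOD removed per day: Q(S₀ − S) = 432 × 1517 g/m³ = 655.3 kg/d.
So the net sludge growth is P_X = 0.2202 × 655.3 = 144.3 kg VSS/d.

P_X ≈ 144 kg VSS/d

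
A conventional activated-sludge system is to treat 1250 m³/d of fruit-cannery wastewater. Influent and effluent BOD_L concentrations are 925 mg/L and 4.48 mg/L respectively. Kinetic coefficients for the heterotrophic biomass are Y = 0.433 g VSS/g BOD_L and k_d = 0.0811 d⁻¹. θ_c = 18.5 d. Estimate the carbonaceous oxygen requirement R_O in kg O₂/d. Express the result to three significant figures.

R_O ≈ 868 kg O₂/d

Observed yield with endogenous decay: Y_obs = Y / (1 + k_d·θ_c) = 0.433 / (1 + 0.0811 × 18.5) = 0.433 / 2.500 = 0.1732 g VSS/g BOD_L.
Q·(S₀ − S) = 1250 × (925 − 4.48) × 10⁻³ = 1151 kg/d removed.
Net sludge production P_X = 0.1732 × 1151 = 199.3 kg VSS/d.
Carbonaceous O₂ demand = substrate oxidised − cell-mass equivalent = 1151 − 1.42 × 199.3 = 867.7 kg O₂/d.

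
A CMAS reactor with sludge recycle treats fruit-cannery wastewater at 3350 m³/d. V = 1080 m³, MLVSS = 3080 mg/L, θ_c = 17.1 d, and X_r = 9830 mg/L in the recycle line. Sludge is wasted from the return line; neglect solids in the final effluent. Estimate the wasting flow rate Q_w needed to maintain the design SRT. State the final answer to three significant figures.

θ_c = V·X/(Q_w·X_r) when wasting from the recycle, so Q_w = V·X/(θ_c·X_r) = 1080 × 3080 / (17.1 × 9830) = 19.79 m³/d.

Q_w ≈ 19.8 m³/d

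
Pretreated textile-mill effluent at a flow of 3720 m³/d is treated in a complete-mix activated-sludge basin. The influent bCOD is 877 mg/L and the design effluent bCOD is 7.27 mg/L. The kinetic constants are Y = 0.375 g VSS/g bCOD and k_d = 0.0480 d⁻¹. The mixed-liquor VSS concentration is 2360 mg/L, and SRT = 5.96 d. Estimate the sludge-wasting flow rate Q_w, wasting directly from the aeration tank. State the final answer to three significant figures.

From the SRT design equation V = Y Q (S₀−S) θ_c / [X (1 + k_d θ_c)] = 0.375 × 3720 × (877 − 7.27) × 5.96 / [2360 × (1 + 0.0480 × 5.96)] = 7.23×10^6 / 3035 = 2382 m³.
With mixed-liquor wasting, θ_c = V/Q_w, so Q_w = V/θ_c = 2382/5.96 = 399.7 m³/d.

Q_w ≈ 400 m³/d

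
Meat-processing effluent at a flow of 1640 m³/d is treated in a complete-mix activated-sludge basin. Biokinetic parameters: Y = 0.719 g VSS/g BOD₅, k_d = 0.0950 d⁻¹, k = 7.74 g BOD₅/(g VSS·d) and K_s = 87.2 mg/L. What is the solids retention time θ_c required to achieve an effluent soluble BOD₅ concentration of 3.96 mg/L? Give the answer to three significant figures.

θ_c ≈ 6.81 d

Specific growth rate at S = 3.96 mg/L: μ = YkS/(K_s+S) = 0.719·7.74·3.96/(87.2+3.96) = 0.2417 d⁻¹.
1/θ_c = 0.2417 − 0.0950 = 0.1467 d⁻¹, so θ_c = 6.814 d.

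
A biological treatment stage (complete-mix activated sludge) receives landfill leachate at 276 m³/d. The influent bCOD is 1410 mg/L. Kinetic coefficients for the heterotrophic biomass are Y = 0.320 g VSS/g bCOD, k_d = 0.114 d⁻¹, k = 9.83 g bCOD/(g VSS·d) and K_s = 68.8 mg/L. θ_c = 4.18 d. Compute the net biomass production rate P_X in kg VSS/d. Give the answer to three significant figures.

Effluent substrate depends only on kinetics and SRT: S = K_s(1 + k_d θ_c) / [θ_c(Yk − k_d) − 1] = 68.8 × (1 + 0.114 × 4.18) / [4.18 × (0.320 × 9.83 − 0.114) − 1] = 101.6 / 11.67 = 8.703 mg/L.
Observed yield with endogenous decay: Y_obs = Y / (1 + k_d·θ_c) = 0.320 / (1 + 0.114 × 4.18) = 0.320 / 1.477 = 0.2167 g VSS/g bCOD.
Substrate removed = Q·(S₀ − S) = 276 m³/d × (1410 − 8.70) g/m³ = 3.87×10^5 g/d = 386.8 kg/d.
Net biomass production P_X = Y_obs × Q·(S₀ − S) = 0.2167 × 386.8 = 83.82 kg VSS/d.

P_X ≈ 83.8 kg VSS/d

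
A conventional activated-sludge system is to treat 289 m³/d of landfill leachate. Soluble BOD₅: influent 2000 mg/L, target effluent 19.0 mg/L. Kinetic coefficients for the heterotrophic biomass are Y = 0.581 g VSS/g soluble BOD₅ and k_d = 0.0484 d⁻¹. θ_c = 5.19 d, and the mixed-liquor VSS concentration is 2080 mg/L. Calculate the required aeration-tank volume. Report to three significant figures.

V ≈ 663 m³

From the SRT design equation V = Y Q (S₀−S) θ_c / [X (1 + k_d θ_c)] = 0.581 × 289 × (2000 − 19.0) × 5.19 / [2080 × (1 + 0.0484 × 5.19)] = 1.73×10^6 / 2602 = 663.3 m³.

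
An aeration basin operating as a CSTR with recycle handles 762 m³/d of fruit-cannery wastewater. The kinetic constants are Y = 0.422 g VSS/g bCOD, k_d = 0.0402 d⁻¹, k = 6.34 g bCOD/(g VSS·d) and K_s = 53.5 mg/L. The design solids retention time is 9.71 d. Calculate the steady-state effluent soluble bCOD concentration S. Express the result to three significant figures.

S ≈ 3.03 mg/L

From the Monod/SRT balance for a CMAS, S = K_s·(1+k_d θ_c)/[θ_c·(Y k − k_d) − 1] = 53.5 × (1 + 0.0402 × 9.71) / [9.71 × (0.422 × 6.34 − 0.0402) − 1] = 74.38 / 24.59 = 3.025 mg/L.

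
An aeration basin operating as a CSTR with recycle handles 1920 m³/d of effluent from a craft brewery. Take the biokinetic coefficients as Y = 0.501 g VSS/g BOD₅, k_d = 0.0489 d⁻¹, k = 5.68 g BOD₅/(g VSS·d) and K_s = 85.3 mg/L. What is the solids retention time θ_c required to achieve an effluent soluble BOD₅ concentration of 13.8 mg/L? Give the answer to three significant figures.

Specific growth rate at S = 13.8 mg/L: μ = YkS/(K_s+S) = 0.501·5.68·13.8/(85.3+13.8) = 0.3963 d⁻¹.
Then 1/θ_c = μ − k_d = 0.3963 − 0.0489 = 0.3474 d⁻¹, giving θ_c = 2.879 d.

θ_c ≈ 2.88 d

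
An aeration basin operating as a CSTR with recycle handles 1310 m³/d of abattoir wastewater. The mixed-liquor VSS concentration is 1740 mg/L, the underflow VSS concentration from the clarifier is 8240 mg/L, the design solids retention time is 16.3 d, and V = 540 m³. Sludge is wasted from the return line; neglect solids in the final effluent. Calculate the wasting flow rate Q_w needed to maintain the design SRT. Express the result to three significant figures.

Q_w ≈ 7.00 m³/d

Wasting from the return line (neglecting effluent solids): Q_w = V·X / (θ_c·X_r) = 540.0 × 1740 / (16.3 × 8240) = 6.996 m³/d.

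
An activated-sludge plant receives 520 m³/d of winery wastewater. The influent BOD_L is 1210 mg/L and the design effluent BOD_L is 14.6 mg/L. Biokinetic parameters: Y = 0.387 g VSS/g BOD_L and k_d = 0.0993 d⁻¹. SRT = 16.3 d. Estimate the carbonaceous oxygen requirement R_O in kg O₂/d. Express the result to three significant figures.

The observed yield is Y_obs = Y/(1 + k_d·θ_c) = 0.387 / (1 + 0.0993 × 16.3) = 0.387 / 2.619 = 0.1478 g VSS per g BOD_L removed.
ΔS = 1210 − 14.6 = 1195 mg/L, so the substrate removal rate is 520 × 1195/1000 = 621.6 kg BOD_L/d.
Biomass synthesised: P_X = Y_obs × 621.6 = 91.87 kg VSS/d.
R_O = Q·ΔS − 1.42 P_X = 621.6 − 130.5 = 491.2 kg O₂/d.

R_O ≈ 491 kg O₂/d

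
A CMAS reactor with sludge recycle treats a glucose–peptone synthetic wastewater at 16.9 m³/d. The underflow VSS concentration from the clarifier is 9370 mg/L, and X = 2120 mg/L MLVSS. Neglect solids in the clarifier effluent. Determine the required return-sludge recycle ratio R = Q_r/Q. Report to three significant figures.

R ≈ 0.292

Solids balance on the clarifier gives (1+R)X = R·X_r, so R = X/(X_r − X) = 2120 / (9370 − 2120) = 0.2924.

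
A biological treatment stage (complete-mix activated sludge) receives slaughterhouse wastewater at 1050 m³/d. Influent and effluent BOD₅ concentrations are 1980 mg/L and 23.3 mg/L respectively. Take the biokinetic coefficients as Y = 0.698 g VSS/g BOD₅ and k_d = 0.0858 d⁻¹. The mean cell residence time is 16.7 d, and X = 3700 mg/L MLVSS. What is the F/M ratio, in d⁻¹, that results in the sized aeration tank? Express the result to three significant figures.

Steady-state biomass mass balance: V·X·(1 + k_d·θ_c) = Y·Q·(S₀ − S)·θ_c, so V = 0.698 × 1050 × (1980 − 23.3) × 16.7 / [3700 × (1 + 0.0858 × 16.7)] = 2.39×10^7 / 9002 = 2661 m³.
F/M = applied load / biomass = Q·S₀/(V·X) = 1050 × 1980 / (2661 × 3700) = 0.2112 d⁻¹.

F/M ≈ 0.211 d⁻¹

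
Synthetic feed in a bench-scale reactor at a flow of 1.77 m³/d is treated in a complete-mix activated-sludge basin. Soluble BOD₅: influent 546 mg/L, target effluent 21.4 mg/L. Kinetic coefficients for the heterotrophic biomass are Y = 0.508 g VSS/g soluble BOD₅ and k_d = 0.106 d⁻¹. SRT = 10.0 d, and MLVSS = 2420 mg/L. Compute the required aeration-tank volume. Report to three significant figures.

V ≈ 0.946 m³

From the SRT design equation V = Y Q (S₀−S) θ_c / [X (1 + k_d θ_c)] = 0.508 × 1.77 × (546 − 21.4) × 10.0 / [2420 × (1 + 0.106 × 10.0)] = 4.72×10^3 / 4985 = 0.9462 m³.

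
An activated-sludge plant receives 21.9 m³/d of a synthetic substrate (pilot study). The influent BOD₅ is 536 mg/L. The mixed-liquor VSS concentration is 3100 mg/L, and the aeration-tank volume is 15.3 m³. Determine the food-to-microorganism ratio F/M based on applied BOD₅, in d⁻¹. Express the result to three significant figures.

F/M = applied load / biomass = Q·S₀/(V·X) = 21.9 × 536 / (15.30 × 3100) = 0.2475 d⁻¹.

F/M ≈ 0.247 d⁻¹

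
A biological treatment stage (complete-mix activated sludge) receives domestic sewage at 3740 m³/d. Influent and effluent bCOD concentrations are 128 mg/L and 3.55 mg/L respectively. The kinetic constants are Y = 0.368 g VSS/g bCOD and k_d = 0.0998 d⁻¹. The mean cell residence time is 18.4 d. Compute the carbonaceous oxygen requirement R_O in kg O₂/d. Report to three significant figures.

R_O ≈ 380 kg O₂/d

Correct the yield for decay: Y_obs = Y/(1 + k_d θ_c) = 0.368 / (1 + 0.0998 × 18.4) = 0.368 / 2.836 = 0.1297.
Substrate removed = Q·(S₀ − S) = 3740 m³/d × (128 − 3.55) g/m³ = 4.65×10^5 g/d = 465.4 kg/d.
P_X = Y_obs·Q·(S₀ − S) = 0.1297 × 465.4 = 60.39 kg VSS/d.
R_O = Q·(S₀ − S) − 1.42·P_X = 465.4 − 1.42 × 60.39 = 379.7 kg O₂/d.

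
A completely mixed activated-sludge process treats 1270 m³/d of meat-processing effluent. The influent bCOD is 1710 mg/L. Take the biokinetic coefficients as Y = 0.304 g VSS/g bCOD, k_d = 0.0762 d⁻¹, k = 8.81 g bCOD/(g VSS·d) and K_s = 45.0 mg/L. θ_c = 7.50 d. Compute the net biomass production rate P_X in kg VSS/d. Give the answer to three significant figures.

P_X ≈ 419 kg VSS/d

Effluent substrate depends only on kinetics and SRT: S = K_s(1 + k_d θ_c) / [θ_c(Yk − k_d) − 1] = 45.0 × (1 + 0.0762 × 7.50) / [7.50 × (0.304 × 8.81 − 0.0762) − 1] = 70.72 / 18.52 = 3.819 mg/L.
Y_obs = Y / (1 + k_d θ_c) = 0.304 / (1 + 0.0762 × 7.50) = 0.304 / 1.571 = 0.1934.
ΔS = 1710 − 3.82 = 1706 mg/L, so the substrate removal rate is 1270 × 1706/1000 = 2167 kg bCOD/d.
So the net sludge growth is P_X = 0.1934 × 2167 = 419.2 kg VSS/d.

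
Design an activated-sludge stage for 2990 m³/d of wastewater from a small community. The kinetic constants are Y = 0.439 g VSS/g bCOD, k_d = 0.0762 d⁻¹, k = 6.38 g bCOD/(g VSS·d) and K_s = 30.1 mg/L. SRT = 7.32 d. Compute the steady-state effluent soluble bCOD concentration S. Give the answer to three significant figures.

From the Monod/SRT balance for a CMAS, S = K_s·(1+k_d θ_c)/[θ_c·(Y k − k_d) − 1] = 30.1 × (1 + 0.0762 × 7.32) / [7.32 × (0.439 × 6.38 − 0.0762) − 1] = 46.89 / 18.94 = 2.475 mg/L.

S ≈ 2.48 mg/L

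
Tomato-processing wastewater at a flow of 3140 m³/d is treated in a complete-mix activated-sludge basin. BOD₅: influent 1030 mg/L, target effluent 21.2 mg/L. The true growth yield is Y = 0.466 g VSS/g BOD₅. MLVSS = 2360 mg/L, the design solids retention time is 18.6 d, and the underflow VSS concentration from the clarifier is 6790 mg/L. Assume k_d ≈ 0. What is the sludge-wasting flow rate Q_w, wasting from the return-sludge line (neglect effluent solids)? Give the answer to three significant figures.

Q_w ≈ 217 m³/d

With k_d = 0 the design equation reduces to V = Y Q (S₀−S) θ_c / X = 0.466 × 3140 × (1030 − 21.2) × 18.6 / 2360 = 11634 m³.
Q_w = (V·X)/(θ_c X_r) = 11634 × 2360 / (18.6 × 6790) = 217.4 m³/d.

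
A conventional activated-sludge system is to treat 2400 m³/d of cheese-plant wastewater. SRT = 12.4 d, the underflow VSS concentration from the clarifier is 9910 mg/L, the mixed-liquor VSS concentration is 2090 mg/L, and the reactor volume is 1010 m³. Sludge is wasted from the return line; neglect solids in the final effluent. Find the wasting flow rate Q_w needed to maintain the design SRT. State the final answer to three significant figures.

Q_w ≈ 17.2 m³/d

Q_w = (V·X)/(θ_c X_r) = 1010 × 2090 / (12.4 × 9910) = 17.18 m³/d.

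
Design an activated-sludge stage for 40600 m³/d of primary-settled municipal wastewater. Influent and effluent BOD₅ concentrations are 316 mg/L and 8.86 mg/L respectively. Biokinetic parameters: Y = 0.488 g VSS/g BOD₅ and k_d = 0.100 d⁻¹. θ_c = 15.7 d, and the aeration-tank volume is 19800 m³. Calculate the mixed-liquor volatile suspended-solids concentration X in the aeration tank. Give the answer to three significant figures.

X ≈ 1880 mg/L

X = Y·Q·ΔS·θ_c / [V·(1 + k_d θ_c)] = 0.488 × 40600 × (316 − 8.86) × 15.7 / [19800 × (1 + 0.100 × 15.7)] = 1878 mg/L.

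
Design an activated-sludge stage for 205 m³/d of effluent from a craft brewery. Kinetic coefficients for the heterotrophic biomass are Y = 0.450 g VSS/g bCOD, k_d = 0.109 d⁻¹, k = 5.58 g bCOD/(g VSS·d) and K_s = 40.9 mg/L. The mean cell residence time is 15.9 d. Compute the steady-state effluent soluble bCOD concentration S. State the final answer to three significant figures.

Effluent substrate depends only on kinetics and SRT: S = K_s(1 + k_d θ_c) / [θ_c(Yk − k_d) − 1] = 40.9 × (1 + 0.109 × 15.9) / [15.9 × (0.450 × 5.58 − 0.109) − 1] = 111.8 / 37.19 = 3.006 mg/L.

S ≈ 3.01 mg/L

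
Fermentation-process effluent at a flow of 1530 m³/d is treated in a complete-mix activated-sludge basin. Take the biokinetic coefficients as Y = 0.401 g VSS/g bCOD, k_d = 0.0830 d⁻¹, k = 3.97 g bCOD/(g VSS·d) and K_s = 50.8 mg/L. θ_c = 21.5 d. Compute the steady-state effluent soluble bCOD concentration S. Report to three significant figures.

From the Monod/SRT balance for a CMAS, S = K_s·(1+k_d θ_c)/[θ_c·(Y k − k_d) − 1] = 50.8 × (1 + 0.0830 × 21.5) / [21.5 × (0.401 × 3.97 − 0.0830) − 1] = 141.5 / 31.44 = 4.499 mg/L.

S ≈ 4.50 mg/L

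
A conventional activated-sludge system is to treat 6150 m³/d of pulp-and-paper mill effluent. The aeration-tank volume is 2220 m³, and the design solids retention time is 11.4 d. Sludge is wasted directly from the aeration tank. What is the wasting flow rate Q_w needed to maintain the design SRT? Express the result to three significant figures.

Q_w ≈ 195 m³/d

With mixed-liquor wasting, θ_c = V/Q_w, so Q_w = V/θ_c = 2220/11.4 = 194.7 m³/d.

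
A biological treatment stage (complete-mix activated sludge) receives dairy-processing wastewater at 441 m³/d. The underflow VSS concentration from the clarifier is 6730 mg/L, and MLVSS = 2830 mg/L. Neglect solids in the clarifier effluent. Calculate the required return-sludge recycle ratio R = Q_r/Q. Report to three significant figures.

R = Q_r/Q = X/(X_r − X) = 2830 / (6730 − 2830) = 0.7256.

R ≈ 0.726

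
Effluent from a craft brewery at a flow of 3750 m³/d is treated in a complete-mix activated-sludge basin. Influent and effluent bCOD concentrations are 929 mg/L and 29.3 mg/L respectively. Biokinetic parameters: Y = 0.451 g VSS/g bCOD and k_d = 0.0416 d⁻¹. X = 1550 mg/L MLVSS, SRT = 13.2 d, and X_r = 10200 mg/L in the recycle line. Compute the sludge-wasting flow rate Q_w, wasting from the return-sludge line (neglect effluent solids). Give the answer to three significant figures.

Q_w ≈ 96.3 m³/d

Rearranging the biomass balance for a CMAS with decay, V = Y·Q·ΔS·θ_c / [X·(1+k_d θ_c)] = 0.451 × 3750 × (929 − 29.3) × 13.2 / [1550 × (1 + 0.0416 × 13.2)] = 2.01×10^7 / 2401 = 8365 m³.
θ_c = V·X/(Q_w·X_r) when wasting from the recycle, so Q_w = V·X/(θ_c·X_r) = 8365 × 1550 / (13.2 × 10200) = 96.30 m³/d.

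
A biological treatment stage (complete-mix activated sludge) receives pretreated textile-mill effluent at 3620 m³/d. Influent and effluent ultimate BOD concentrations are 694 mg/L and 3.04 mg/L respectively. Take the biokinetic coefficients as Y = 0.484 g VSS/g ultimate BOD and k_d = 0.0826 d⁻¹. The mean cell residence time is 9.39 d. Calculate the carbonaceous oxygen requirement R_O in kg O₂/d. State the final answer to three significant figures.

Y_obs = Y / (1 + k_d θ_c) = 0.484 / (1 + 0.0826 × 9.39) = 0.484 / 1.776 = 0.2726.
ΔS = 694 − 3.04 = 691.0 mg/L, so the substrate removal rate is 3620 × 691.0/1000 = 2501 kg ultimate BOD/d.
Biomass synthesised: P_X = Y_obs × 2501 = 681.8 kg VSS/d.
Carbonaceous O₂ demand = substrate oxidised − cell-mass equivalent = 2501 − 1.42 × 681.8 = 1533 kg O₂/d.

R_O ≈ 1530 kg O₂/d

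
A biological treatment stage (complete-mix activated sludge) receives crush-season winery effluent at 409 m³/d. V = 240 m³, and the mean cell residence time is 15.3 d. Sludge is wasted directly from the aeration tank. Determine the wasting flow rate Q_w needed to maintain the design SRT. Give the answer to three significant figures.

Wasting from the aeration tank: Q_w = V / θ_c = 240.0 / 15.3 = 15.69 m³/d.

Q_w ≈ 15.7 m³/d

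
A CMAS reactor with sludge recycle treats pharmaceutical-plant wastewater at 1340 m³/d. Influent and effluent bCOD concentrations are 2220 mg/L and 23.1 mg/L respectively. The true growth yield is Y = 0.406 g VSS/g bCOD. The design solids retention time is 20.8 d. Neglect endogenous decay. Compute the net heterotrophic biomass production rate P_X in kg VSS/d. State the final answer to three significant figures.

P_X ≈ 1200 kg VSS/d

No decay correction is needed, so Y_obs = Y = 0.406.
Substrate removed = Q·(S₀ − S) = 1340 m³/d × (2220 − 23.1) g/m³ = 2.94×10^6 g/d = 2944 kg/d.
Net biomass production P_X = Y_obs × Q·(S₀ − S) = 0.4060 × 2944 = 1195 kg VSS/d.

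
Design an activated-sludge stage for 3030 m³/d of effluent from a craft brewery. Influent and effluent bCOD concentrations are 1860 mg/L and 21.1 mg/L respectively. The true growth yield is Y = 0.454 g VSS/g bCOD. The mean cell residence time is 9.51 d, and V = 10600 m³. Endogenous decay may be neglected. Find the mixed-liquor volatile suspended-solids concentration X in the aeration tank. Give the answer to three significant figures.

X = Y·Q·ΔS·θ_c / V = 0.454 × 3030 × (1860 − 21.1) × 9.51 / 10600 = 2270 mg/L.

X ≈ 2270 mg/L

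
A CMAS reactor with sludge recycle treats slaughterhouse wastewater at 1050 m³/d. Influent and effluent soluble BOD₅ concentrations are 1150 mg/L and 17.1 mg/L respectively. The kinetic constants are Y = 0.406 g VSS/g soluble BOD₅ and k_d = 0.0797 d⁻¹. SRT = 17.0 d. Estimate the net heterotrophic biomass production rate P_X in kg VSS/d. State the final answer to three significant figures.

Correct the yield for decay: Y_obs = Y/(1 + k_d θ_c) = 0.406 / (1 + 0.0797 × 17.0) = 0.406 / 2.355 = 0.1724.
ΔS = 1150 − 17.1 = 1133 mg/L, so the substrate removal rate is 1050 × 1133/1000 = 1190 kg soluble BOD₅/d.
So the net sludge growth is P_X = 0.1724 × 1190 = 205.1 kg VSS/d.

P_X ≈ 205 kg VSS/d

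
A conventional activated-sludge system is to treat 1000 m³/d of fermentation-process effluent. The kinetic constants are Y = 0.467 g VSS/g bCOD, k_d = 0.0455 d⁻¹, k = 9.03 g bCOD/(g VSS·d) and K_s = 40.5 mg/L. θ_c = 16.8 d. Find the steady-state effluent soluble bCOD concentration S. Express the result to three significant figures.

Effluent substrate depends only on kinetics and SRT: S = K_s(1 + k_d θ_c) / [θ_c(Yk − k_d) − 1] = 40.5 × (1 + 0.0455 × 16.8) / [16.8 × (0.467 × 9.03 − 0.0455) − 1] = 71.46 / 69.08 = 1.034 mg/L.

S ≈ 1.03 mg/L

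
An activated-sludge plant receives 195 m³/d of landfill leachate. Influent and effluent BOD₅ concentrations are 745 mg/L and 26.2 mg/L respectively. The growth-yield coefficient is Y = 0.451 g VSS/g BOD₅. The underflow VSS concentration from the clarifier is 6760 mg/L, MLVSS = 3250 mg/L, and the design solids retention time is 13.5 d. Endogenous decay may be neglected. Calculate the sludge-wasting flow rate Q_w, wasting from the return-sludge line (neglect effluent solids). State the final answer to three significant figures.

Q_w ≈ 9.35 m³/d

With k_d = 0 the design equation reduces to V = Y Q (S₀−S) θ_c / X = 0.451 × 195 × (745 − 26.2) × 13.5 / 3250 = 262.6 m³.
Wasting from the return line (neglecting effluent solids): Q_w = V·X / (θ_c·X_r) = 262.6 × 3250 / (13.5 × 6760) = 9.351 m³/d.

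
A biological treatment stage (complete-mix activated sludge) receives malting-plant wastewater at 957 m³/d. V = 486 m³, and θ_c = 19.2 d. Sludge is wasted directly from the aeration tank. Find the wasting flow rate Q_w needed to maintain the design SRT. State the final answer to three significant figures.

For wasting at MLVSS concentration, Q_w = V/θ_c = 486.0/19.2 = 25.31 m³/d.

Q_w ≈ 25.3 m³/d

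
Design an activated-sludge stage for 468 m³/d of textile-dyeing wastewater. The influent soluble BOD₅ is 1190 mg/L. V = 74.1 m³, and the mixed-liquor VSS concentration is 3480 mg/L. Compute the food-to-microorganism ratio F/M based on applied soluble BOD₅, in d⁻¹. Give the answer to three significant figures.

Food-to-microorganism ratio F/M = Q S₀ / (V X) = 468 × 1190 / (74.10 × 3480) = 2.160 d⁻¹.

F/M ≈ 2.16 d⁻¹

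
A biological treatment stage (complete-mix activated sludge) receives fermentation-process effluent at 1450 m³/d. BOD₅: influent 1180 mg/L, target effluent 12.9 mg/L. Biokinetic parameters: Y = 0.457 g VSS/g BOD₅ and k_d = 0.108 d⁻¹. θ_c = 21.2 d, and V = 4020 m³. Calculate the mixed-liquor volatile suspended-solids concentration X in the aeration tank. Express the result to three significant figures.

X ≈ 1240 mg/L

Solving the biomass balance for X: X = Y Q (S₀−S) θ_c / [V (1+k_d θ_c)] = 0.457 × 1450 × (1180 − 12.9) × 21.2 / [4020 × (1 + 0.108 × 21.2)] = 1240 mg/L.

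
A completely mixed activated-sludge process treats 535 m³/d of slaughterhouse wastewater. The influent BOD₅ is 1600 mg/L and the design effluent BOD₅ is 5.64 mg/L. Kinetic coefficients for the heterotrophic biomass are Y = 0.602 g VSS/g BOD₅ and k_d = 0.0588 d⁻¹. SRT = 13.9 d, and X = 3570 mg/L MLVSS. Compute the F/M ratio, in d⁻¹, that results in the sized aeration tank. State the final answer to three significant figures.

F/M ≈ 0.218 d⁻¹

Steady-state biomass mass balance: V·X·(1 + k_d·θ_c) = Y·Q·(S₀ − S)·θ_c, so V = 0.602 × 535 × (1600 − 5.64) × 13.9 / [3570 × (1 + 0.0588 × 13.9)] = 7.14×10^6 / 6488 = 1100 m³.
F/M = Q·S₀ / (V·X) = 535 × 1600 / (1100 × 3570) = 0.2179 g BOD₅·(g VSS·d)⁻¹.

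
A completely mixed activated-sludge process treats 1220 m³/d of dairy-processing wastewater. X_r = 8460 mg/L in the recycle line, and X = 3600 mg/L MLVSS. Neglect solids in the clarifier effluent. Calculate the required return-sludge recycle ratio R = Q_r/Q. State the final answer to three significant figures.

Mass balance around the secondary clarifier (neglecting effluent solids): R = X / (X_r − X) = 3600 / (8460 − 3600) = 0.7407.

R ≈ 0.741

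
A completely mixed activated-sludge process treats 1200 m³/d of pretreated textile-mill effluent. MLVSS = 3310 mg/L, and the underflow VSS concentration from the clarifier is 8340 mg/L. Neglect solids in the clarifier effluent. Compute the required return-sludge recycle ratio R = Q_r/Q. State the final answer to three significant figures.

R = Q_r/Q = X/(X_r − X) = 3310 / (8340 − 3310) = 0.6581.

R ≈ 0.658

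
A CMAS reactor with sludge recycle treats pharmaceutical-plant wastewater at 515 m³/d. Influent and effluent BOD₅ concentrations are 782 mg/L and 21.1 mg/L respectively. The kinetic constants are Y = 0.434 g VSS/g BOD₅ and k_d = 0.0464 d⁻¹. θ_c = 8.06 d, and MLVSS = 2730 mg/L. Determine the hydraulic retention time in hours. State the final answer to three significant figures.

τ ≈ 17.0 h

Rearranging the biomass balance for a CMAS with decay, V = Y·Q·ΔS·θ_c / [X·(1+k_d θ_c)] = 0.434 × 515 × (782 − 21.1) × 8.06 / [2730 × (1 + 0.0464 × 8.06)] = 1.37×10^6 / 3751 = 365.4 m³.
Hydraulic retention time τ = V/Q = 365.4 / 515 = 0.7096 d = 17.03 h.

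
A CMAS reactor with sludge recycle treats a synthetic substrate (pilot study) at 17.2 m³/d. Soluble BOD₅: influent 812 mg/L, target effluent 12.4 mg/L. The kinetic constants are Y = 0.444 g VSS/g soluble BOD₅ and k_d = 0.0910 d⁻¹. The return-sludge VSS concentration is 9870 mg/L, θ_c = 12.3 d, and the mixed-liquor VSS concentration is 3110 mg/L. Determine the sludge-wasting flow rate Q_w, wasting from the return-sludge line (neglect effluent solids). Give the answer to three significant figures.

Rearranging the biomass balance for a CMAS with decay, V = Y·Q·ΔS·θ_c / [X·(1+k_d θ_c)] = 0.444 × 17.2 × (812 − 12.4) × 12.3 / [3110 × (1 + 0.0910 × 12.3)] = 7.51×10^4 / 6591 = 11.40 m³.
Wasting from the return line (neglecting effluent solids): Q_w = V·X / (θ_c·X_r) = 11.40 × 3110 / (12.3 × 9870) = 0.2919 m³/d.

Q_w ≈ 0.292 m³/d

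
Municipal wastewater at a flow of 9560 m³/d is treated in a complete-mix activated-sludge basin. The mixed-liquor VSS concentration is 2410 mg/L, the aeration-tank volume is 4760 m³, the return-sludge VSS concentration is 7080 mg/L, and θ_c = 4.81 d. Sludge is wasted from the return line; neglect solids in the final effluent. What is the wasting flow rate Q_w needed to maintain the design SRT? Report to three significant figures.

Q_w = (V·X)/(θ_c X_r) = 4760 × 2410 / (4.81 × 7080) = 336.9 m³/d.

Q_w ≈ 337 m³/d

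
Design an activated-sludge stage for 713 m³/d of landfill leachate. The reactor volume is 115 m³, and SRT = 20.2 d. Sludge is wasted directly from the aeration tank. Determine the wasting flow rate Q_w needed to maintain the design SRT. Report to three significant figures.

With mixed-liquor wasting, θ_c = V/Q_w, so Q_w = V/θ_c = 115.0/20.2 = 5.693 m³/d.

Q_w ≈ 5.69 m³/d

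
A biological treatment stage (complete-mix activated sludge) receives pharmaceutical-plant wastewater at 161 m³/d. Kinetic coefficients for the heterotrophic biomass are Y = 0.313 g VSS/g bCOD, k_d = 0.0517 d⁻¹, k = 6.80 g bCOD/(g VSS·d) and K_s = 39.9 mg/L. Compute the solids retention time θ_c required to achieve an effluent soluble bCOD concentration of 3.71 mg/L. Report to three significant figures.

θ_c ≈ 7.73 d

At the target effluent, Y k S/(K_s+S) = 0.313×6.80×3.71/43.61 = 0.1811 d⁻¹.
θ_c = 1/(μ − k_d) = 1/(0.1811 − 0.0517) = 1/0.1294 = 7.730 d.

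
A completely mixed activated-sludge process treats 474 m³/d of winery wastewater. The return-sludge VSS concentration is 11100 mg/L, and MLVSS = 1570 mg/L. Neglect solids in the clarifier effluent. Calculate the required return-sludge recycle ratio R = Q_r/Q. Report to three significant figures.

R ≈ 0.165

Solids balance on the clarifier gives (1+R)X = R·X_r, so R = X/(X_r − X) = 1570 / (11100 − 1570) = 0.1647.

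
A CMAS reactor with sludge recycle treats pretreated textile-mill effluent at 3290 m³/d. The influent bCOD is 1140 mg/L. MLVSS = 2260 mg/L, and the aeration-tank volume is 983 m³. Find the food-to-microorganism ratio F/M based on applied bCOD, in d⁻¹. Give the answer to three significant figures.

F/M ≈ 1.69 d⁻¹

F/M = Q·S₀ / (V·X) = 3290 × 1140 / (983.0 × 2260) = 1.688 g bCOD·(g VSS·d)⁻¹.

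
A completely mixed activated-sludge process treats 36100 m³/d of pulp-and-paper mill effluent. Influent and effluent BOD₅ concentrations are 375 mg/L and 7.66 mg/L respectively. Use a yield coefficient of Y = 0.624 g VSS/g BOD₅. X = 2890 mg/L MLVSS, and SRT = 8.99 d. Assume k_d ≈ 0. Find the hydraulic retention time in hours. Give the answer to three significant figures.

With k_d = 0 the design equation reduces to V = Y Q (S₀−S) θ_c / X = 0.624 × 36100 × (375 − 7.66) × 8.99 / 2890 = 25741 m³.
τ = V/Q = 25741/36100 = 0.7130 d, or 17.11 h.

τ ≈ 17.1 h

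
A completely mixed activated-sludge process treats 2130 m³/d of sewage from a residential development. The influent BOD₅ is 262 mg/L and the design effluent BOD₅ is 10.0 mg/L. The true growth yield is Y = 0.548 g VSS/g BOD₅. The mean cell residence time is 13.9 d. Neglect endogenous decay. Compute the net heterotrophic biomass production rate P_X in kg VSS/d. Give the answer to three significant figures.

With endogenous decay neglected, the observed yield equals the true yield: Y_obs = Y = 0.548 g VSS/g BOD₅.
Substrate removed = Q·(S₀ − S) = 2130 m³/d × (262 − 10.0) g/m³ = 5.37×10^5 g/d = 536.8 kg/d.
P_X = Y_obs · Q(S₀ − S) = 0.5480 × 536.8 = 294.1 kg VSS/d.

P_X ≈ 294 kg VSS/d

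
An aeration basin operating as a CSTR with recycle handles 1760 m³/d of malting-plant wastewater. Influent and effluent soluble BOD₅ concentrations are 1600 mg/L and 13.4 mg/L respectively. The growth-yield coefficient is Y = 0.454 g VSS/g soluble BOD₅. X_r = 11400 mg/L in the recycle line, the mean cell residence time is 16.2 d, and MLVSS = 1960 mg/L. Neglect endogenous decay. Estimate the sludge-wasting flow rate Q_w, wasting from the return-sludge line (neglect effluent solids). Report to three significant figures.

Q_w ≈ 111 m³/d

V·X = Y·Q·ΔS·θ_c gives V = 0.454 × 1760 × (1600 − 13.4) × 16.2 / 1960 = 10478 m³.
Wasting from the return line (neglecting effluent solids): Q_w = V·X / (θ_c·X_r) = 10478 × 1960 / (16.2 × 11400) = 111.2 m³/d.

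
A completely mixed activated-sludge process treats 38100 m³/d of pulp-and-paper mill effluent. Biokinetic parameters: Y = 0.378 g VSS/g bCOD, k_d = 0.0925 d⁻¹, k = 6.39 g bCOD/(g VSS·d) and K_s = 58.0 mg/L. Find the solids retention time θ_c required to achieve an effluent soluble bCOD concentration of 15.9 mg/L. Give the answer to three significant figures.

At the target effluent, Y k S/(K_s+S) = 0.378×6.39×15.9/73.90 = 0.5197 d⁻¹.
Then 1/θ_c = μ − k_d = 0.5197 − 0.0925 = 0.4272 d⁻¹, giving θ_c = 2.341 d.

θ_c ≈ 2.34 d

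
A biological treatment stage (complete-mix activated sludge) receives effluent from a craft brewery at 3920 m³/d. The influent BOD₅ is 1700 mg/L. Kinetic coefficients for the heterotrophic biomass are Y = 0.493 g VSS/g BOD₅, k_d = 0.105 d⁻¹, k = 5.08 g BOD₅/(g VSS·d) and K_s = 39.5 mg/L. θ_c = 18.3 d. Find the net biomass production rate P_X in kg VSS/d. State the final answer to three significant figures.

P_X ≈ 1120 kg VSS/d

For a completely mixed reactor with recycle the Lawrence–McCarty relation gives S = K_s·(1 + k_d·θ_c) / [θ_c·(Y·k − k_d) − 1] = 39.5 × (1 + 0.105 × 18.3) / [18.3 × (0.493 × 5.08 − 0.105) − 1] = 115.4 / 42.91 = 2.689 mg/L.
Y_obs = Y / (1 + k_d θ_c) = 0.493 / (1 + 0.105 × 18.3) = 0.493 / 2.921 = 0.1687.
Q·(S₀ − S) = 3920 × (1700 − 2.69) × 10⁻³ = 6653 kg/d removed.
Net biomass production P_X = Y_obs × Q·(S₀ − S) = 0.1687 × 6653 = 1123 kg VSS/d.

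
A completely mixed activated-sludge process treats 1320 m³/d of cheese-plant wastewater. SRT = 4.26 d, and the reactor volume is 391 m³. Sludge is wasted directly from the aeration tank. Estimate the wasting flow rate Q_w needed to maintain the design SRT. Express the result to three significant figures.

Wasting from the aeration tank: Q_w = V / θ_c = 391.0 / 4.26 = 91.78 m³/d.

Q_w ≈ 91.8 m³/d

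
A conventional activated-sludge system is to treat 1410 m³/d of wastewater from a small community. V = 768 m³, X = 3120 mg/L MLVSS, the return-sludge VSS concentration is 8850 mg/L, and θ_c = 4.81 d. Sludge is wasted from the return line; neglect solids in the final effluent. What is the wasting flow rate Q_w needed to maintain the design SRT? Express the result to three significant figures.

Q_w ≈ 56.3 m³/d

Wasting from the return line (neglecting effluent solids): Q_w = V·X / (θ_c·X_r) = 768.0 × 3120 / (4.81 × 8850) = 56.29 m³/d.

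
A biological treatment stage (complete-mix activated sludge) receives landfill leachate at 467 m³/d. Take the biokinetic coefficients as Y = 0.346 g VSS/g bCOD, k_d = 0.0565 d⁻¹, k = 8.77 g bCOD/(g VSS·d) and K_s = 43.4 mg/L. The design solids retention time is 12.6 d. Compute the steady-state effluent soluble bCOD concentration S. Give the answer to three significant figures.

Effluent substrate depends only on kinetics and SRT: S = K_s(1 + k_d θ_c) / [θ_c(Yk − k_d) − 1] = 43.4 × (1 + 0.0565 × 12.6) / [12.6 × (0.346 × 8.77 − 0.0565) − 1] = 74.30 / 36.52 = 2.034 mg/L.

S ≈ 2.03 mg/L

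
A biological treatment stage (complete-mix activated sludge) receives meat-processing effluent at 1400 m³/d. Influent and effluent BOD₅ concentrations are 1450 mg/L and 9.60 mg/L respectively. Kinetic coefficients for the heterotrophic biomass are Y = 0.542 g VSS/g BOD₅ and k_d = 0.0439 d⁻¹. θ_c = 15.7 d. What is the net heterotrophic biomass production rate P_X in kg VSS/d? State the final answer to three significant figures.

P_X ≈ 647 kg VSS/d

The observed yield is Y_obs = Y/(1 + k_d·θ_c) = 0.542 / (1 + 0.0439 × 15.7) = 0.542 / 1.689 = 0.3209 g VSS per g BOD₅ removed.
Mass of BOD₅ removed per day: Q(S₀ − S) = 1400 × 1440 g/m³ = 2017 kg/d.
Net biomass production P_X = Y_obs × Q·(S₀ − S) = 0.3209 × 2017 = 647.0 kg VSS/d.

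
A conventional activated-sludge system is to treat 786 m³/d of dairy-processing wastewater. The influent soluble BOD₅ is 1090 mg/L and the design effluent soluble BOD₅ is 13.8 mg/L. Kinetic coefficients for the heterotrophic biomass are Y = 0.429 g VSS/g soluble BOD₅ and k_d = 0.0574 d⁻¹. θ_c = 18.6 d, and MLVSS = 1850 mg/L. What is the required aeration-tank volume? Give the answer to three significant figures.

Rearranging the biomass balance for a CMAS with decay, V = Y·Q·ΔS·θ_c / [X·(1+k_d θ_c)] = 0.429 × 786 × (1090 − 13.8) × 18.6 / [1850 × (1 + 0.0574 × 18.6)] = 6.75×10^6 / 3825 = 1765 m³.

V ≈ 1760 m³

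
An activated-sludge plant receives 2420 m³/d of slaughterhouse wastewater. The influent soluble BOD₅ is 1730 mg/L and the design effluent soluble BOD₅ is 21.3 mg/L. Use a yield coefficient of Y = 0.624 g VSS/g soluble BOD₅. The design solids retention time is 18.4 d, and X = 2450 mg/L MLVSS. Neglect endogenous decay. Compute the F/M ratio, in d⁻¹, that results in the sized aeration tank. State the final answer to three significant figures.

V·X = Y·Q·ΔS·θ_c gives V = 0.624 × 2420 × (1730 − 21.3) × 18.4 / 2450 = 19378 m³.
F/M = Q·S₀ / (V·X) = 2420 × 1730 / (19378 × 2450) = 0.08818 g soluble BOD₅·(g VSS·d)⁻¹.

F/M ≈ 0.0882 d⁻¹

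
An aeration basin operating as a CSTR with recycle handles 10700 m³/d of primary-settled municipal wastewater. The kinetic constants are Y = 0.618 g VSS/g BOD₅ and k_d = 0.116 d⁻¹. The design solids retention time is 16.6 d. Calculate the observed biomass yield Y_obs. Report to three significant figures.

Y_obs ≈ 0.211 g VSS/g BOD₅

Y_obs = Y / (1 + k_d θ_c) = 0.618 / (1 + 0.116 × 16.6) = 0.618 / 2.926 = 0.2112.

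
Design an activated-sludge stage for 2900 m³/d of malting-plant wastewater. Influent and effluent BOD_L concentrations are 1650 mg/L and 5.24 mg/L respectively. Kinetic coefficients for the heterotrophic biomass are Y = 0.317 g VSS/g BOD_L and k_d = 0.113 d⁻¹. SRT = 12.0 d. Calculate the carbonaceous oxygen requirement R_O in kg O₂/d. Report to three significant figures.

R_O ≈ 3860 kg O₂/d

Y_obs = Y / (1 + k_d θ_c) = 0.317 / (1 + 0.113 × 12.0) = 0.317 / 2.356 = 0.1346.
Substrate removed = Q·(S₀ − S) = 2900 m³/d × (1650 − 5.24) g/m³ = 4.77×10^6 g/d = 4770 kg/d.
P_X = Y_obs·Q·(S₀ − S) = 0.1346 × 4770 = 641.8 kg VSS/d.
Carbonaceous O₂ demand = substrate oxidised − cell-mass equivalent = 4770 − 1.42 × 641.8 = 3858 kg O₂/d.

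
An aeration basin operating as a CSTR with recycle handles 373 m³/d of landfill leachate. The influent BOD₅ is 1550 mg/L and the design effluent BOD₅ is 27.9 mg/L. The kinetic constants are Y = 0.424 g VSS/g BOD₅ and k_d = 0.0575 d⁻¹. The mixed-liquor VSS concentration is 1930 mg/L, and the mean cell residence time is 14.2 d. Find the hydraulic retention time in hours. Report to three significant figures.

From the SRT design equation V = Y Q (S₀−S) θ_c / [X (1 + k_d θ_c)] = 0.424 × 373 × (1550 − 27.9) × 14.2 / [1930 × (1 + 0.0575 × 14.2)] = 3.42×10^6 / 3506 = 975.0 m³.
τ = V/Q = 975.0/373 = 2.614 d, or 62.74 h.

τ ≈ 62.7 h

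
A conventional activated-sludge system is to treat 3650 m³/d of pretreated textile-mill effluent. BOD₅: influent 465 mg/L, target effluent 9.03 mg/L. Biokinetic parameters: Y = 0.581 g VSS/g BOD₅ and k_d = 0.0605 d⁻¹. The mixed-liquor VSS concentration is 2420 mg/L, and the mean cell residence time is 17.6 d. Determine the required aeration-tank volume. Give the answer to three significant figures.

V ≈ 3410 m³

Steady-state biomass mass balance: V·X·(1 + k_d·θ_c) = Y·Q·(S₀ − S)·θ_c, so V = 0.581 × 3650 × (465 − 9.03) × 17.6 / [2420 × (1 + 0.0605 × 17.6)] = 1.7×10^7 / 4997 = 3406 m³.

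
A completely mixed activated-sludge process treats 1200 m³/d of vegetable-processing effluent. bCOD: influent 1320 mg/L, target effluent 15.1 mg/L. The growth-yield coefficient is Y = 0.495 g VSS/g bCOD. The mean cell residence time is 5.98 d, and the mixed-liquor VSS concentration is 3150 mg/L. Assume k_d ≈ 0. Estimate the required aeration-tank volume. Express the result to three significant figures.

V ≈ 1470 m³

V·X = Y·Q·ΔS·θ_c gives V = 0.495 × 1200 × (1320 − 15.1) × 5.98 / 3150 = 1471 m³.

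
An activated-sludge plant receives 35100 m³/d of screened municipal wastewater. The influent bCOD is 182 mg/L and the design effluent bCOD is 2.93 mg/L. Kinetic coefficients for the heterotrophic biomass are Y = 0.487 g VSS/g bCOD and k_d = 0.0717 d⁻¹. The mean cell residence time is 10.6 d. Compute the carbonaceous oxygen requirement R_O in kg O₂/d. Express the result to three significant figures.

Correct the yield for decay: Y_obs = Y/(1 + k_d θ_c) = 0.487 / (1 + 0.0717 × 10.6) = 0.487 / 1.760 = 0.2767.
Substrate removed = Q·(S₀ − S) = 35100 m³/d × (182 − 2.93) g/m³ = 6.29×10^6 g/d = 6285 kg/d.
P_X = Y_obs·Q·(S₀ − S) = 0.2767 × 6285 = 1739 kg VSS/d.
Carbonaceous O₂ demand = substrate oxidised − cell-mass equivalent = 6285 − 1.42 × 1739 = 3816 kg O₂/d.

R_O ≈ 3820 kg O₂/d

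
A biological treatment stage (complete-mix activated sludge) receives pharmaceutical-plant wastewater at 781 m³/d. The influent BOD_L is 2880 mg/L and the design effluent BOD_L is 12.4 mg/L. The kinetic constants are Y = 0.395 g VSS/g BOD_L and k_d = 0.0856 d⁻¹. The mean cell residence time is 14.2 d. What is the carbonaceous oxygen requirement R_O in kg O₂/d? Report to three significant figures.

R_O ≈ 1670 kg O₂/d

Correct the yield for decay: Y_obs = Y/(1 + k_d θ_c) = 0.395 / (1 + 0.0856 × 14.2) = 0.395 / 2.216 = 0.1783.
ΔS = 2880 − 12.4 = 2868 mg/L, so the substrate removal rate is 781 × 2868/1000 = 2240 kg BOD_L/d.
P_X = Y_obs·Q·(S₀ − S) = 0.1783 × 2240 = 399.3 kg VSS/d.
R_O = Q·ΔS − 1.42 P_X = 2240 − 567.0 = 1673 kg O₂/d.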